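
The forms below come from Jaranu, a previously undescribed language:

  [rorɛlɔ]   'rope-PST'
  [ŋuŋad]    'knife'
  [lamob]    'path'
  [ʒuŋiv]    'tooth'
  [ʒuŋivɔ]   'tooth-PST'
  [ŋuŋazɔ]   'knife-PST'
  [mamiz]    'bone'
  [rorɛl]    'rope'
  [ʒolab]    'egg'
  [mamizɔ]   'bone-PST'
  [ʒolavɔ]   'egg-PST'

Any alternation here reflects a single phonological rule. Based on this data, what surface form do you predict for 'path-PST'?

'egg' shows [v] ~ [b] at the end of the stem ([ʒolavɔ] vs [ʒolab]).
Compare 'tooth', with invariant [v] in [ʒuŋivɔ] and [ʒuŋiv]: an analysis with underlying /v/ and a rule producing [b] in isolation would wrongly predict alternation here too.
The underlying segment must be /b/; voiced stops become fricatives between vowels, yielding [v] there.
The one attested form of 'path', [lamob], shows underlying /lamob/. Applying the same rule between vowels gives [lamovɔ].

[lamovɔ]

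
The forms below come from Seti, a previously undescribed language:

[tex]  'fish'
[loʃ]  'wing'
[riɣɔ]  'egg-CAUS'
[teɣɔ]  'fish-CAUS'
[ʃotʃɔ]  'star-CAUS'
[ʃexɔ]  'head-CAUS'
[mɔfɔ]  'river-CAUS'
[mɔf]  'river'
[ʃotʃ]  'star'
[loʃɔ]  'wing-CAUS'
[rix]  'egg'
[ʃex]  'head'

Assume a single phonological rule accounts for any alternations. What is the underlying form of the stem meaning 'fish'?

/teɣ/

The root 'fish' surfaces as [teɣɔ] and [tex], with a stem-final [ɣ] ~ [x] alternation.
If /x/ were underlying and a rule turned it into [ɣ] before the CAUS suffix, 'head' would also alternate; but it has [x] in both [ʃexɔ] and [ʃex].
Therefore /ɣ/ is basic and [x] is derived by word-final obstruent devoicing (voiced obstruents become voiceless word-finally).
Hence 'fish' is /teɣ/ underlyingly.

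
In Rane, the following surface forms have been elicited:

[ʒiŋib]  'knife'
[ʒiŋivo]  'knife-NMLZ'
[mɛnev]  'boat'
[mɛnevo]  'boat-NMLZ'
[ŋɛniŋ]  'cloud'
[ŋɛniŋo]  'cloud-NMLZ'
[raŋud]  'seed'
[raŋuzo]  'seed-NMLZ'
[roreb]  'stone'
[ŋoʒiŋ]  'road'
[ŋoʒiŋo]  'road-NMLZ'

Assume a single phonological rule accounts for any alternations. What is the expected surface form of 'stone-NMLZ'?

The stem for 'knife' ends in [b] in [ʒiŋib] but [v] in [ʒiŋivo].
If /v/ were underlying and a rule turned it into [b] in isolation, 'boat' would also alternate; but it has [v] in both [mɛnev] and [mɛnevo].
So /b/ is underlying, and a rule of intervocalic spirantization — voiced stops become fricatives between vowels — gives [v].
The one attested form of 'stone', [roreb], shows underlying /roreb/. Applying the same rule between vowels gives [rorevo].

[rorevo]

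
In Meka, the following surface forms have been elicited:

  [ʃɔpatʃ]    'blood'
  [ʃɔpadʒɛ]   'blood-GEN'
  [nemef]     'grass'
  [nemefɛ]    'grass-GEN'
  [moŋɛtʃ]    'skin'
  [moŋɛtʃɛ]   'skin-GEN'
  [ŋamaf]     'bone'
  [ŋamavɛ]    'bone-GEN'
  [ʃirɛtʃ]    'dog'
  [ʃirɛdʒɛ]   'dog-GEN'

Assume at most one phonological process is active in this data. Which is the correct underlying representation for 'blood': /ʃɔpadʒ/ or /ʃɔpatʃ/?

'blood' shows [tʃ] ~ [dʒ] at the end of the stem ([ʃɔpatʃ] vs [ʃɔpadʒɛ]).
If /tʃ/ were underlying and a rule turned it into [dʒ] before the GEN suffix, 'skin' would also alternate; but it has [tʃ] in both [moŋɛtʃ] and [moŋɛtʃɛ].
Therefore /dʒ/ is basic and [tʃ] is derived by word-final obstruent devoicing (voiced obstruents become voiceless word-finally).

/ʃɔpadʒ/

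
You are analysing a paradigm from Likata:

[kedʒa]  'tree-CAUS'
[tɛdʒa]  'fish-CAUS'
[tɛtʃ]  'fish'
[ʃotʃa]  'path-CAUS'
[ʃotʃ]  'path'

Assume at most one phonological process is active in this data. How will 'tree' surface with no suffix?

[ketʃ]

The root 'fish' surfaces as [tɛdʒa] and [tɛtʃ], with a stem-final [dʒ] ~ [tʃ] alternation.
Compare 'path', with invariant [tʃ] in [ʃotʃa] and [ʃotʃ]: an analysis with underlying /tʃ/ and a rule producing [dʒ] before the CAUS suffix would wrongly predict alternation here too.
The alternation reflects word-final obstruent devoicing: voiced obstruents become voiceless word-finally. /dʒ/ is underlying.
The one attested form of 'tree', [kedʒa], shows underlying /kedʒ/. Applying the same rule word-finally gives [ketʃ].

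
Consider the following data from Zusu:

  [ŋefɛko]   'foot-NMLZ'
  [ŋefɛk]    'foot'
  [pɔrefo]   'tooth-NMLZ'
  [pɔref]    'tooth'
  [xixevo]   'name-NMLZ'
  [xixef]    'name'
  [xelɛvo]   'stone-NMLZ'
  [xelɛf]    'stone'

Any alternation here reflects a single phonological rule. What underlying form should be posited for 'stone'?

In [xelɛvo] and [xelɛf] the final segment of 'stone' alternates: [v] ~ [f].
If /f/ were underlying and a rule turned it into [v] before the NMLZ suffix, 'tooth' would also alternate; but it has [f] in both [pɔrefo] and [pɔref].
So /v/ is underlying, and a rule of word-final obstruent devoicing — voiced obstruents become voiceless word-finally — gives [f].

/xelɛv/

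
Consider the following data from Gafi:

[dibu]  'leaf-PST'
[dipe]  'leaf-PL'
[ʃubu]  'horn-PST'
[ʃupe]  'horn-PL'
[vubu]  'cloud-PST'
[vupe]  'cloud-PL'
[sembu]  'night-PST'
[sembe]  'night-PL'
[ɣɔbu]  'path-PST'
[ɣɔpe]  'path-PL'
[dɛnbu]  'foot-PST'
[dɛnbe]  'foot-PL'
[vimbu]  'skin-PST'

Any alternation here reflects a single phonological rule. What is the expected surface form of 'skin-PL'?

[vimbe]

The PL suffix surfaces as [-be] and [-pe], depending on the final segment of the stem.
By contrast the PST suffix keeps its initial [b] throughout — that segment must be underlying.
So the underlying form is /-pe/, and voiceless stops become voiced after a nasal.
After 'skin', which ends in a nasal, the suffix surfaces as [-be], giving [vimbe].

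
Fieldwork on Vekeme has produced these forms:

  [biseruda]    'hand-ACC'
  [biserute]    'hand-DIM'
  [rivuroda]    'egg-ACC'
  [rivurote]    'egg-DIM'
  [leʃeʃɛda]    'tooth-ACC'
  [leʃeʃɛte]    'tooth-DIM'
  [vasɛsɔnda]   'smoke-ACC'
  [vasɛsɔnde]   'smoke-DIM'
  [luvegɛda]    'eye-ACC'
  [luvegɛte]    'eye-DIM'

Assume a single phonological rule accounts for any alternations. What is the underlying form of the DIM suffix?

The DIM suffix surfaces as [-de] and [-te], depending on the final segment of the stem.
By contrast the ACC suffix keeps its initial [d] throughout — that segment must be underlying.
The DIM suffix is therefore /-te/ underlyingly, with post-nasal voicing: voiceless stops become voiced after a nasal.

/-te/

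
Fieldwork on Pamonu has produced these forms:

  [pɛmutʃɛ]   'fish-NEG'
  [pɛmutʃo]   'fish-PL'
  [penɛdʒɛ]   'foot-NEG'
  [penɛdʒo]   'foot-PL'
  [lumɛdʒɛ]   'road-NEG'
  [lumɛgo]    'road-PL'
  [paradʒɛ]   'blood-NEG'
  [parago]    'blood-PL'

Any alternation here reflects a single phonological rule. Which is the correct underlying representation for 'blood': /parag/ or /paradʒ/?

/parag/

'blood' shows [dʒ] ~ [g] at the end of the stem ([paradʒɛ] vs [parago]).
Compare 'foot', with invariant [dʒ] in [penɛdʒɛ] and [penɛdʒo]: an analysis with underlying /dʒ/ and a rule producing [g] before the PL suffix would wrongly predict alternation here too.
So /g/ is underlying, and a rule of palatalization before a front vowel — /g/ becomes palato-alveolar [dʒ] before a front vowel — gives [dʒ].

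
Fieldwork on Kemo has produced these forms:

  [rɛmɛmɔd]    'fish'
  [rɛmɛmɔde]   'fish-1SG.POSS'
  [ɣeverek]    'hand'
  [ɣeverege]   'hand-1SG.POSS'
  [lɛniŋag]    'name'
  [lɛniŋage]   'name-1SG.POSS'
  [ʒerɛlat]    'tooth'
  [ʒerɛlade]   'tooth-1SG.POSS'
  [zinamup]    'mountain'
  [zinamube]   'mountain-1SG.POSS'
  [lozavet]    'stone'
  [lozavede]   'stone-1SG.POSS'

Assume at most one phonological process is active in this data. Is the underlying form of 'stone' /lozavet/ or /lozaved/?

The stem for 'stone' ends in [t] in [lozavet] but [d] in [lozavede].
The stem 'fish' ([rɛmɛmɔd], [rɛmɛmɔde]) shows [d] unchanged in both environments, so [d] cannot be basic with [t] derived in isolation.
So /t/ is underlying, and a rule of intervocalic voicing — voiceless stops become voiced between vowels — gives [d].

/lozavet/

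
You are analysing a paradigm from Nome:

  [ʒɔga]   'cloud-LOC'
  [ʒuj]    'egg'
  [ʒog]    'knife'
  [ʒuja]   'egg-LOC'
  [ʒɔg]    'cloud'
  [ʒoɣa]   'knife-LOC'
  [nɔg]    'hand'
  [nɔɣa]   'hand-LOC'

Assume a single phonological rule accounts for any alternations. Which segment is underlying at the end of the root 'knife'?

/ɣ/

'knife' shows [g] ~ [ɣ] at the end of the stem ([ʒog] vs [ʒoɣa]).
Compare 'cloud', with invariant [g] in [ʒɔg] and [ʒɔga]: an analysis with underlying /g/ and a rule producing [ɣ] before the LOC suffix would wrongly predict alternation here too.
So /ɣ/ is underlying, and a rule of word-final hardening — voiced fricatives become stops word-finally — gives [g].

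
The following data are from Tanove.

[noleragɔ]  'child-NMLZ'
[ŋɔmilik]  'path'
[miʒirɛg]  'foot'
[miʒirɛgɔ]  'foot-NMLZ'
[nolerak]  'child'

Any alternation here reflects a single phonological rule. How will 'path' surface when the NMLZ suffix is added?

In [noleragɔ] and [nolerak] the final segment of 'child' alternates: [g] ~ [k].
The stem 'foot' ([miʒirɛgɔ], [miʒirɛg]) shows [g] unchanged in both environments, so [g] cannot be basic with [k] derived in isolation.
The alternation reflects intervocalic voicing: voiceless stops become voiced between vowels. /k/ is underlying.
From [ŋɔmilik] the stem 'path' is /ŋɔmilik/; between vowels this yields [ŋɔmiligɔ].

[ŋɔmiligɔ]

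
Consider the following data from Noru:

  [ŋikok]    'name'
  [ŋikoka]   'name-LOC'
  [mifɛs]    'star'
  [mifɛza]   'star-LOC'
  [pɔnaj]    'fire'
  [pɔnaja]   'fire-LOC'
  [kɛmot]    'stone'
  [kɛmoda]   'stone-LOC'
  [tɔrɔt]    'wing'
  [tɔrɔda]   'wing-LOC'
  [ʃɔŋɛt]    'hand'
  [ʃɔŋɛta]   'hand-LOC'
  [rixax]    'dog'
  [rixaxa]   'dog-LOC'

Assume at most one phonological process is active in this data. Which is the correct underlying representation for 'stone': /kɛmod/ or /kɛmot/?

/kɛmod/

The stem for 'stone' ends in [t] in [kɛmot] but [d] in [kɛmoda].
But 'hand' keeps [t] in both environments ([ʃɔŋɛt], [ʃɔŋɛta]), so there is no rule changing /t/ to [d] before the LOC suffix.
The alternation reflects word-final obstruent devoicing: voiced obstruents become voiceless word-finally. /d/ is underlying.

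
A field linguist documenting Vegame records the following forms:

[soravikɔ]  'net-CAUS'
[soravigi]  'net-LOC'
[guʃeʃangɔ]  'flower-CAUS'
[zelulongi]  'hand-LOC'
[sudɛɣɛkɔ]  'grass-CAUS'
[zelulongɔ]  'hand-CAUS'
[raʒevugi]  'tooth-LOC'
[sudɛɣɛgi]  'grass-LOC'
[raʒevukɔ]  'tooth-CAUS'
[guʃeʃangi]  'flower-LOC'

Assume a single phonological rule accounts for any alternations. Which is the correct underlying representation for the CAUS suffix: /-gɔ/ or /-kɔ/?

The CAUS morpheme has two allomorphs, [-gɔ] and [-kɔ].
The LOC suffix, which begins with [g], is invariant after every stem; so [g] is not altered by any rule here.
So the underlying form is /-kɔ/, and voiceless stops become voiced after a nasal.

/-kɔ/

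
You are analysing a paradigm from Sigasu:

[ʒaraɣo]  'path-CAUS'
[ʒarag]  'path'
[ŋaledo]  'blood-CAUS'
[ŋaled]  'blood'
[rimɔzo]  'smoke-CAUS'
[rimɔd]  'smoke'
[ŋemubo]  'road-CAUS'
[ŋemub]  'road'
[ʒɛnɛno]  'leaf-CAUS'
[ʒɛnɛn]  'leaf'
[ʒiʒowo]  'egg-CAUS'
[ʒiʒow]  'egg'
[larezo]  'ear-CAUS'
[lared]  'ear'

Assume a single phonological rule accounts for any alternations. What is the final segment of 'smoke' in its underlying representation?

/z/

The stem for 'smoke' ends in [z] in [rimɔzo] but [d] in [rimɔd].
Compare 'blood', with invariant [d] in [ŋaledo] and [ŋaled]: an analysis with underlying /d/ and a rule producing [z] before the CAUS suffix would wrongly predict alternation here too.
The alternation reflects word-final hardening: voiced fricatives become stops word-finally. /z/ is underlying.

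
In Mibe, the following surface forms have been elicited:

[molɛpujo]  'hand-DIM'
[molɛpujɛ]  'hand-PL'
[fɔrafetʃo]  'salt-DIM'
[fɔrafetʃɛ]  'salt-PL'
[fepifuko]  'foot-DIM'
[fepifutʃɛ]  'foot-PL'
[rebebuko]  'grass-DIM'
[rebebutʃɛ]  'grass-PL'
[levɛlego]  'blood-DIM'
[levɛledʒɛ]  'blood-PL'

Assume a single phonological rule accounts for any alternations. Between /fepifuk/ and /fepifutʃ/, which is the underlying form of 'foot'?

/fepifuk/

'foot' shows [k] ~ [tʃ] at the end of the stem ([fepifuko] vs [fepifutʃɛ]).
Compare 'salt', with invariant [tʃ] in [fɔrafetʃo] and [fɔrafetʃɛ]: an analysis with underlying /tʃ/ and a rule producing [k] before the DIM suffix would wrongly predict alternation here too.
Therefore /k/ is basic and [tʃ] is derived by palatalization before a front vowel (/k/ and /g/ become palato-alveolar [tʃ] and [dʒ] before a front vowel).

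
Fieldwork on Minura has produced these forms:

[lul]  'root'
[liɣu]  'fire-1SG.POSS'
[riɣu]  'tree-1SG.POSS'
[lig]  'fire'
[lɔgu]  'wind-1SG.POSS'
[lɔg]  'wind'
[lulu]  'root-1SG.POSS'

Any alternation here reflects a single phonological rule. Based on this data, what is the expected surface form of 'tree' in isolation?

[rig]

The root 'fire' surfaces as [liɣu] and [lig], with a stem-final [ɣ] ~ [g] alternation.
The stem 'wind' ([lɔgu], [lɔg]) shows [g] unchanged in both environments, so [g] cannot be basic with [ɣ] derived before the 1SG.POSS suffix.
Therefore /ɣ/ is basic and [g] is derived by word-final hardening (voiced fricatives become stops word-finally).
The one attested form of 'tree', [riɣu], shows underlying /riɣ/. Applying the same rule word-finally gives [rig].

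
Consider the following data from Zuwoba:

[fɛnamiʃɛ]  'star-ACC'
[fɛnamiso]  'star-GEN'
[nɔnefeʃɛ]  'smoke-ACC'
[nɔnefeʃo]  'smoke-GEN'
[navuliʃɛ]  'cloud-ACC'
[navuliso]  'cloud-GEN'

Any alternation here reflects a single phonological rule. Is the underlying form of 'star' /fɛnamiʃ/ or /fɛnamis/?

/fɛnamis/

The root 'star' surfaces as [fɛnamiʃɛ] and [fɛnamiso], with a stem-final [ʃ] ~ [s] alternation.
But 'smoke' keeps [ʃ] in both environments ([nɔnefeʃɛ], [nɔnefeʃo]), so there is no rule changing /ʃ/ to [s] before the GEN suffix.
So /s/ is underlying, and a rule of palatalization before a front vowel — /s/ becomes palato-alveolar [ʃ] before a front vowel — gives [ʃ].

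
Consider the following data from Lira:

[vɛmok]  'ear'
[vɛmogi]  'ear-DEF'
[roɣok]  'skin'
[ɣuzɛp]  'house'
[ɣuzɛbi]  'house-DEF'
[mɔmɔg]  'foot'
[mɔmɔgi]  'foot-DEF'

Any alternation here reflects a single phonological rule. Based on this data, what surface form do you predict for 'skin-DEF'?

In [vɛmok] and [vɛmogi] the final segment of 'ear' alternates: [k] ~ [g].
Compare 'foot', with invariant [g] in [mɔmɔg] and [mɔmɔgi]: an analysis with underlying /g/ and a rule producing [k] in isolation would wrongly predict alternation here too.
Therefore /k/ is basic and [g] is derived by intervocalic voicing (voiceless stops become voiced between vowels).
The one attested form of 'skin', [roɣok], shows underlying /roɣok/. Applying the same rule between vowels gives [roɣogi].

[roɣogi]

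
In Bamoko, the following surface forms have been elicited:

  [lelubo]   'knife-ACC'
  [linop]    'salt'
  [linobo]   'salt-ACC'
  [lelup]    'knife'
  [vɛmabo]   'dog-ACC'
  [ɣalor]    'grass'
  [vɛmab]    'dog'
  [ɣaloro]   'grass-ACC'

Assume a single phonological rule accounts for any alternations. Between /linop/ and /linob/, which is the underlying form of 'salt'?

/linop/

The root 'salt' surfaces as [linop] and [linobo], with a stem-final [p] ~ [b] alternation.
Compare 'dog', with invariant [b] in [vɛmab] and [vɛmabo]: an analysis with underlying /b/ and a rule producing [p] in isolation would wrongly predict alternation here too.
Therefore /p/ is basic and [b] is derived by intervocalic voicing (voiceless stops become voiced between vowels).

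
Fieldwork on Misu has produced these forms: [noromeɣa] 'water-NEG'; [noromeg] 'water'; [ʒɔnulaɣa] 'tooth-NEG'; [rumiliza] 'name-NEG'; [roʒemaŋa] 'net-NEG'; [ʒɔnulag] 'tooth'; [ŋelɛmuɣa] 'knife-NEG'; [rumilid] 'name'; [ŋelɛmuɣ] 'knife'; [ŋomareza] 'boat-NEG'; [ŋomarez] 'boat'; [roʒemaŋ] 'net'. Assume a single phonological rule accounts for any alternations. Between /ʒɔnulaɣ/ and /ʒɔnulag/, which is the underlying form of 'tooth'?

/ʒɔnulag/

'tooth' shows [ɣ] ~ [g] at the end of the stem ([ʒɔnulaɣa] vs [ʒɔnulag]).
But 'knife' keeps [ɣ] in both environments ([ŋelɛmuɣa], [ŋelɛmuɣ]), so there is no rule changing /ɣ/ to [g] in isolation.
So /g/ is underlying, and a rule of intervocalic spirantization — voiced stops become fricatives between vowels — gives [ɣ].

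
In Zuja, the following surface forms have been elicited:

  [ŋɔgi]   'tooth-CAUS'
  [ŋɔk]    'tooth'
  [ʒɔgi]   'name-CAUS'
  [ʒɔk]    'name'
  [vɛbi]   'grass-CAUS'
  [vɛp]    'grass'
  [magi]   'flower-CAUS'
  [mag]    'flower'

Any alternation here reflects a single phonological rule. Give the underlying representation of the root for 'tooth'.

/ŋɔk/

The root 'tooth' surfaces as [ŋɔgi] and [ŋɔk], with a stem-final [g] ~ [k] alternation.
The stem 'flower' ([magi], [mag]) shows [g] unchanged in both environments, so [g] cannot be basic with [k] derived in isolation.
The underlying segment must be /k/; voiceless stops become voiced between vowels, yielding [g] there.
So 'tooth' = /ŋɔk/.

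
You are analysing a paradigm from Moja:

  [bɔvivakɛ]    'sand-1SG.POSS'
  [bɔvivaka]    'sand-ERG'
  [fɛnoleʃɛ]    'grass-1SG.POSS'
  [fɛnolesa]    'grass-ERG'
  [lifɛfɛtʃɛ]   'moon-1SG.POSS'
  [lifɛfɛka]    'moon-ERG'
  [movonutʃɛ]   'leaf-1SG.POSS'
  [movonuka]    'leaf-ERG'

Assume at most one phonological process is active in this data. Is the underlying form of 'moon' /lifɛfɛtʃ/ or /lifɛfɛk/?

/lifɛfɛtʃ/

In [lifɛfɛtʃɛ] and [lifɛfɛka] the final segment of 'moon' alternates: [tʃ] ~ [k].
If /k/ were underlying and a rule turned it into [tʃ] before the 1SG.POSS suffix, 'sand' would also alternate; but it has [k] in both [bɔvivakɛ] and [bɔvivaka].
Therefore /tʃ/ is basic and [k] is derived by depalatalization (palato-alveolar /tʃ/ and /ʃ/ become [k] and [s] when no front vowel follows).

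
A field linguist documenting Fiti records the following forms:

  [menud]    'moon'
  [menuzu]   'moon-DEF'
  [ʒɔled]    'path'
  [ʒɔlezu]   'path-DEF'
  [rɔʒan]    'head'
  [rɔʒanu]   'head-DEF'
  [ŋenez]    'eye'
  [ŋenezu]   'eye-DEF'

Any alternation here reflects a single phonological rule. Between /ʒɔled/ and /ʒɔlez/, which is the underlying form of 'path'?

/ʒɔled/

The root 'path' surfaces as [ʒɔled] and [ʒɔlezu], with a stem-final [d] ~ [z] alternation.
The stem 'eye' ([ŋenez], [ŋenezu]) shows [z] unchanged in both environments, so [z] cannot be basic with [d] derived in isolation.
The alternation reflects intervocalic spirantization: voiced stops become fricatives between vowels. /d/ is underlying.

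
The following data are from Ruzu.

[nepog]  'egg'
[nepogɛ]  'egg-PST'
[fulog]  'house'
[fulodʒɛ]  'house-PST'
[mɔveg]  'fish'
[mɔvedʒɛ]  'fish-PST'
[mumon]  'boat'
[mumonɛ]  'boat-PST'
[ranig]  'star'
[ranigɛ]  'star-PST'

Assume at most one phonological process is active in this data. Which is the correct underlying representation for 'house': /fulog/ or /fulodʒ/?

In [fulog] and [fulodʒɛ] the final segment of 'house' alternates: [g] ~ [dʒ].
If /g/ were underlying and a rule turned it into [dʒ] before the PST suffix, 'star' would also alternate; but it has [g] in both [ranig] and [ranigɛ].
The alternation reflects depalatalization: palato-alveolar /dʒ/ becomes [g] when no front vowel follows. /dʒ/ is underlying.

/fulodʒ/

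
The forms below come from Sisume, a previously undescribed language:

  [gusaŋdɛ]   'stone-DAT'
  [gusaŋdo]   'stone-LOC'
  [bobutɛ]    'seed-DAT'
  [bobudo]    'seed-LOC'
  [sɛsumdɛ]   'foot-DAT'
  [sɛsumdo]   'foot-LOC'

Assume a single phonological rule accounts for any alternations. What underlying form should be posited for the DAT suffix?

The DAT morpheme has two allomorphs, [-dɛ] and [-tɛ].
The LOC suffix, which begins with [d], is invariant after every stem; so [d] is not altered by any rule here.
So the underlying form is /-tɛ/, and voiceless stops become voiced after a nasal.

/-tɛ/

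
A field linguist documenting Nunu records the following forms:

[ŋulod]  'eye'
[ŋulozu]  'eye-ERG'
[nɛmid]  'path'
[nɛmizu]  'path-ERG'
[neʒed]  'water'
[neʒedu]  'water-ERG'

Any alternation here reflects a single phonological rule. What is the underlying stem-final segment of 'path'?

/z/

The root 'path' surfaces as [nɛmid] and [nɛmizu], with a stem-final [d] ~ [z] alternation.
If /d/ were underlying and a rule turned it into [z] before the ERG suffix, 'water' would also alternate; but it has [d] in both [neʒed] and [neʒedu].
Therefore /z/ is basic and [d] is derived by word-final hardening (voiced fricatives become stops word-finally).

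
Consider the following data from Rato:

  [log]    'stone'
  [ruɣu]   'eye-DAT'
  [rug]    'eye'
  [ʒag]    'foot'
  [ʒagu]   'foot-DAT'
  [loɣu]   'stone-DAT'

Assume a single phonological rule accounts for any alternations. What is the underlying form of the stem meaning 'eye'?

The stem for 'eye' ends in [g] in [rug] but [ɣ] in [ruɣu].
But 'foot' keeps [g] in both environments ([ʒag], [ʒagu]), so there is no rule changing /g/ to [ɣ] before the DAT suffix.
The alternation reflects word-final hardening: voiced fricatives become stops word-finally. /ɣ/ is underlying.
So 'eye' = /ruɣ/.

/ruɣ/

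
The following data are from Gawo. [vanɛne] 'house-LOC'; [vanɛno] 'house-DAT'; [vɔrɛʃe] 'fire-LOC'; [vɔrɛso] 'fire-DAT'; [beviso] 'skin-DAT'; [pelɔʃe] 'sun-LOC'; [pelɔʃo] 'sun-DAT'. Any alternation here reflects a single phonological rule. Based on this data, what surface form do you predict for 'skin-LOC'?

[beviʃe]

'fire' shows [ʃ] ~ [s] at the end of the stem ([vɔrɛʃe] vs [vɔrɛso]).
If /ʃ/ were underlying and a rule turned it into [s] before the DAT suffix, 'sun' would also alternate; but it has [ʃ] in both [pelɔʃe] and [pelɔʃo].
So /s/ is underlying, and a rule of palatalization before a front vowel — /s/ becomes palato-alveolar [ʃ] before a front vowel — gives [ʃ].
The one attested form of 'skin', [beviso], shows underlying /bevis/. Applying the same rule before a front vowel gives [beviʃe].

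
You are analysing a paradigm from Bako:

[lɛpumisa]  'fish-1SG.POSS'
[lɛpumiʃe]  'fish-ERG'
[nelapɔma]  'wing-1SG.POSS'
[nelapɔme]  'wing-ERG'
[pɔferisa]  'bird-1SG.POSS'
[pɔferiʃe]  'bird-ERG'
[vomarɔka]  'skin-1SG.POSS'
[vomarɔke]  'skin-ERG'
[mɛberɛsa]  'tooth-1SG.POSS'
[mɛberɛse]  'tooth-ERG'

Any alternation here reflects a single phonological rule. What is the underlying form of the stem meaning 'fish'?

/lɛpumiʃ/

In [lɛpumisa] and [lɛpumiʃe] the final segment of 'fish' alternates: [s] ~ [ʃ].
But 'tooth' keeps [s] in both environments ([mɛberɛsa], [mɛberɛse]), so there is no rule changing /s/ to [ʃ] before the ERG suffix.
The alternation reflects depalatalization: palato-alveolar /ʃ/ becomes [s] when no front vowel follows. /ʃ/ is underlying.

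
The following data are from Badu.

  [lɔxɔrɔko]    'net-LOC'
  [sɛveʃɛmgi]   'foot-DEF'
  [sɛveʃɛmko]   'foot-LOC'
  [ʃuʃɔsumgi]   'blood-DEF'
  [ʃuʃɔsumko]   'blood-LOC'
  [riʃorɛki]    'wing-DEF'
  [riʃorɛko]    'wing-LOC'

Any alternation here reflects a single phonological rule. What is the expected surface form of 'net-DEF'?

The DEF suffix surfaces as [-gi] and [-ki], depending on the final segment of the stem.
The LOC suffix, which begins with [k], is invariant after every stem; so [k] is not altered by any rule here.
The DEF suffix is therefore /-gi/ underlyingly, with post-vocalic devoicing: voiced stops become voiceless after a vowel.
After 'net', which ends in a vowel, the suffix surfaces as [-ki], giving [lɔxɔrɔki].

[lɔxɔrɔki]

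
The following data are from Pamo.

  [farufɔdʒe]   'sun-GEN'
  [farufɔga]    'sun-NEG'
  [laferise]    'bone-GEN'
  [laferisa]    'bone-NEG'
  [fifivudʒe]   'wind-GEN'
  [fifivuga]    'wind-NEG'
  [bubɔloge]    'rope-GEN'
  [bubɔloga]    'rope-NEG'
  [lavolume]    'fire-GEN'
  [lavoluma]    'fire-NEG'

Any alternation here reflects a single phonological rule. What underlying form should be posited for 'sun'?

/farufɔdʒ/

The stem for 'sun' ends in [dʒ] in [farufɔdʒe] but [g] in [farufɔga].
If /g/ were underlying and a rule turned it into [dʒ] before the GEN suffix, 'rope' would also alternate; but it has [g] in both [bubɔloge] and [bubɔloga].
The underlying segment must be /dʒ/; palato-alveolar /dʒ/ becomes [g] when no front vowel follows, yielding [g] there.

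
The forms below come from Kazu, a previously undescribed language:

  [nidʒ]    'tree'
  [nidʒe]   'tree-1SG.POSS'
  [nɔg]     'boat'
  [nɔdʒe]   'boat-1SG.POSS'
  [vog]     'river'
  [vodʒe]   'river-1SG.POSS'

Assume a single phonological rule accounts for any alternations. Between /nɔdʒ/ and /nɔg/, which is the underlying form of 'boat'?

In [nɔg] and [nɔdʒe] the final segment of 'boat' alternates: [g] ~ [dʒ].
Compare 'tree', with invariant [dʒ] in [nidʒ] and [nidʒe]: an analysis with underlying /dʒ/ and a rule producing [g] in isolation would wrongly predict alternation here too.
The underlying segment must be /g/; /g/ becomes palato-alveolar [dʒ] before a front vowel, yielding [dʒ] there.

/nɔg/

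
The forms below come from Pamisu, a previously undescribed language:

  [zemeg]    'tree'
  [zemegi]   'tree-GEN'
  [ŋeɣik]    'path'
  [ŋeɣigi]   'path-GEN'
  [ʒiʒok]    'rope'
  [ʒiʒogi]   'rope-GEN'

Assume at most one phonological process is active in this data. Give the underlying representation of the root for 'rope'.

The stem for 'rope' ends in [k] in [ʒiʒok] but [g] in [ʒiʒogi].
If /g/ were underlying and a rule turned it into [k] in isolation, 'tree' would also alternate; but it has [g] in both [zemeg] and [zemegi].
The underlying segment must be /k/; voiceless stops become voiced between vowels, yielding [g] there.
Hence 'rope' is /ʒiʒok/ underlyingly.

/ʒiʒok/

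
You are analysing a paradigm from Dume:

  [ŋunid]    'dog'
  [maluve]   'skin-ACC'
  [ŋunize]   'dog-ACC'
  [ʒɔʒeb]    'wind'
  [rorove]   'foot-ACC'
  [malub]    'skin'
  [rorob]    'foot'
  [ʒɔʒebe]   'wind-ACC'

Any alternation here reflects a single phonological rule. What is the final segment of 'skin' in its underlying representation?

The root 'skin' surfaces as [malub] and [maluve], with a stem-final [b] ~ [v] alternation.
The stem 'wind' ([ʒɔʒeb], [ʒɔʒebe]) shows [b] unchanged in both environments, so [b] cannot be basic with [v] derived before the ACC suffix.
So /v/ is underlying, and a rule of word-final hardening — voiced fricatives become stops word-finally — gives [b].

/v/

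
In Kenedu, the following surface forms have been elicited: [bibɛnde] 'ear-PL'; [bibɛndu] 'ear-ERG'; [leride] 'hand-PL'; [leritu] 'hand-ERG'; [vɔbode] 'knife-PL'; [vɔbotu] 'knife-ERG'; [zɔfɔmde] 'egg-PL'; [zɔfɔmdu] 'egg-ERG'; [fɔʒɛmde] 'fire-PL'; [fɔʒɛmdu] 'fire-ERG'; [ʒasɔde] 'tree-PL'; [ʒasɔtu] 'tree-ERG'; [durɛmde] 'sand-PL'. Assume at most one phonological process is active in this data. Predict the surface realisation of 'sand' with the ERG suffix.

[durɛmdu]

The ERG suffix surfaces as [-du] and [-tu], depending on the final segment of the stem.
The PL suffix, which begins with [d], is invariant after every stem; so [d] is not altered by any rule here.
The ERG suffix is therefore /-tu/ underlyingly, with post-nasal voicing: voiceless stops become voiced after a nasal.
After 'sand', which ends in a nasal, the suffix surfaces as [-du], giving [durɛmdu].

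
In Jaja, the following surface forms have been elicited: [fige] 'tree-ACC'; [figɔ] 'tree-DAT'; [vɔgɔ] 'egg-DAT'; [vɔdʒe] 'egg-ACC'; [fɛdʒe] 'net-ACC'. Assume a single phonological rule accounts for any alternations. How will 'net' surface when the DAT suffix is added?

'egg' shows [dʒ] ~ [g] at the end of the stem ([vɔdʒe] vs [vɔgɔ]).
But 'tree' keeps [g] in both environments ([fige], [figɔ]), so there is no rule changing /g/ to [dʒ] before the ACC suffix.
So /dʒ/ is underlying, and a rule of depalatalization — palato-alveolar /dʒ/ becomes [g] when no front vowel follows — gives [g].
From [fɛdʒe] the stem 'net' is /fɛdʒ/; when no front vowel follows this yields [fɛgɔ].

[fɛgɔ]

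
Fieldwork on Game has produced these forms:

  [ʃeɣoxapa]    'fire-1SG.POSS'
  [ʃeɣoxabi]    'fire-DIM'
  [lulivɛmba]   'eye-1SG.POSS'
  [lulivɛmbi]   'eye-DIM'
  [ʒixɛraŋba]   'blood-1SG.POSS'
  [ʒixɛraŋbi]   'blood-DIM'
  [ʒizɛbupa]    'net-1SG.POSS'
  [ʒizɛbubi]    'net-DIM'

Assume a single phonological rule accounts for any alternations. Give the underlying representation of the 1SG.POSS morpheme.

/-pa/

The 1SG.POSS suffix surfaces as [-ba] and [-pa], depending on the final segment of the stem.
The DIM suffix, which begins with [b], is invariant after every stem; so [b] is not altered by any rule here.
The 1SG.POSS suffix is therefore /-pa/ underlyingly, with post-nasal voicing: voiceless stops become voiced after a nasal.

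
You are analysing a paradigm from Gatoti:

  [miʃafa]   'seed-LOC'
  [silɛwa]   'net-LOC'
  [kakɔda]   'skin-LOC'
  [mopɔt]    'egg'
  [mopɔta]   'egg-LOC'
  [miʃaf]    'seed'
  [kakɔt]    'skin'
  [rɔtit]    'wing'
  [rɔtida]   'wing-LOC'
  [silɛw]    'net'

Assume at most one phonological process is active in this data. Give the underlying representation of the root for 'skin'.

/kakɔd/

The stem for 'skin' ends in [d] in [kakɔda] but [t] in [kakɔt].
The stem 'egg' ([mopɔta], [mopɔt]) shows [t] unchanged in both environments, so [t] cannot be basic with [d] derived before the LOC suffix.
Therefore /d/ is basic and [t] is derived by word-final obstruent devoicing (voiced obstruents become voiceless word-finally).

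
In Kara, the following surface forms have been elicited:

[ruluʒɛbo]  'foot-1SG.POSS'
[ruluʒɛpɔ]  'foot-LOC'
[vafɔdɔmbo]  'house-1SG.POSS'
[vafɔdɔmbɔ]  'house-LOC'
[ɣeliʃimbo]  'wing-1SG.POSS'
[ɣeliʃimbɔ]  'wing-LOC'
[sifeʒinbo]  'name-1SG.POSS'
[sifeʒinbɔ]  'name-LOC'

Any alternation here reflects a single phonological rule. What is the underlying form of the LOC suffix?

/-pɔ/

The LOC morpheme has two allomorphs, [-bɔ] and [-pɔ].
The 1SG.POSS suffix, which begins with [b], is invariant after every stem; so [b] is not altered by any rule here.
So the underlying form is /-pɔ/, and voiceless stops become voiced after a nasal.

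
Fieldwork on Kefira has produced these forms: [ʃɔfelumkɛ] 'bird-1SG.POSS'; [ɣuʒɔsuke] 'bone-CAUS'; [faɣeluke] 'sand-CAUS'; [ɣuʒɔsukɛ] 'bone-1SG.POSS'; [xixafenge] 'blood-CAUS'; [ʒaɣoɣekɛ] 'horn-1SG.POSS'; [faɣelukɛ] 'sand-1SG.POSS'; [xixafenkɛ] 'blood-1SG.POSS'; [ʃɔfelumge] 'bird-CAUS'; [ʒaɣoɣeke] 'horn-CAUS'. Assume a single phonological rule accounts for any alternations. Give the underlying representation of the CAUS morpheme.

/-ge/

The CAUS suffix surfaces as [-ge] and [-ke], depending on the final segment of the stem.
The 1SG.POSS suffix, which begins with [k], is invariant after every stem; so [k] is not altered by any rule here.
So the underlying form is /-ge/, and voiced stops become voiceless after a vowel.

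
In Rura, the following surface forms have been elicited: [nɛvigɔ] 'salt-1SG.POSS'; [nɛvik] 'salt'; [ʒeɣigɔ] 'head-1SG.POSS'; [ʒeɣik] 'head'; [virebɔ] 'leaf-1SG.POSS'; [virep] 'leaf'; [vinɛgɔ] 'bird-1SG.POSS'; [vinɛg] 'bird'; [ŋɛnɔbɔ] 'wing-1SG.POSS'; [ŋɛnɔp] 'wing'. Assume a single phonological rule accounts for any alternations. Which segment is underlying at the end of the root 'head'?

/k/

'head' shows [g] ~ [k] at the end of the stem ([ʒeɣigɔ] vs [ʒeɣik]).
Compare 'bird', with invariant [g] in [vinɛgɔ] and [vinɛg]: an analysis with underlying /g/ and a rule producing [k] in isolation would wrongly predict alternation here too.
Therefore /k/ is basic and [g] is derived by intervocalic voicing (voiceless stops become voiced between vowels).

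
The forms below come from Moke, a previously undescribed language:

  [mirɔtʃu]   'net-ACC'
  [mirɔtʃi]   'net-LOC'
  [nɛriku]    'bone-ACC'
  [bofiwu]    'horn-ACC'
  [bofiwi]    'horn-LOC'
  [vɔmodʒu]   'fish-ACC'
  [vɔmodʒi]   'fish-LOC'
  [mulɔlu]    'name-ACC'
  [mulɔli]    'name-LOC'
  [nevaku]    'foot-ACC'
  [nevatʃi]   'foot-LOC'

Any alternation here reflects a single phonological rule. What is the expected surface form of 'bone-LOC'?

The root 'foot' surfaces as [nevaku] and [nevatʃi], with a stem-final [k] ~ [tʃ] alternation.
Compare 'net', with invariant [tʃ] in [mirɔtʃu] and [mirɔtʃi]: an analysis with underlying /tʃ/ and a rule producing [k] before the ACC suffix would wrongly predict alternation here too.
So /k/ is underlying, and a rule of palatalization before a front vowel — /k/ becomes palato-alveolar [tʃ] before a front vowel — gives [tʃ].
The one attested form of 'bone', [nɛriku], shows underlying /nɛrik/. Applying the same rule before a front vowel gives [nɛritʃi].

[nɛritʃi]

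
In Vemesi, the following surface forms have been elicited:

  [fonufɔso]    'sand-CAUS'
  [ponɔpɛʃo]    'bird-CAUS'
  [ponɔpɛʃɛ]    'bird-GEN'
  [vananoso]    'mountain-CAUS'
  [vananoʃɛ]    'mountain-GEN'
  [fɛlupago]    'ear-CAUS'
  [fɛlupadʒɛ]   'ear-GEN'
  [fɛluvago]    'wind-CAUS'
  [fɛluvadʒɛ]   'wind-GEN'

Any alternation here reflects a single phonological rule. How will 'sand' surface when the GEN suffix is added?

The root 'mountain' surfaces as [vananoso] and [vananoʃɛ], with a stem-final [s] ~ [ʃ] alternation.
If /ʃ/ were underlying and a rule turned it into [s] before the CAUS suffix, 'bird' would also alternate; but it has [ʃ] in both [ponɔpɛʃo] and [ponɔpɛʃɛ].
Therefore /s/ is basic and [ʃ] is derived by palatalization before a front vowel (/g/ and /s/ become palato-alveolar [dʒ] and [ʃ] before a front vowel).
From [fonufɔso] the stem 'sand' is /fonufɔs/; before a front vowel this yields [fonufɔʃɛ].

[fonufɔʃɛ]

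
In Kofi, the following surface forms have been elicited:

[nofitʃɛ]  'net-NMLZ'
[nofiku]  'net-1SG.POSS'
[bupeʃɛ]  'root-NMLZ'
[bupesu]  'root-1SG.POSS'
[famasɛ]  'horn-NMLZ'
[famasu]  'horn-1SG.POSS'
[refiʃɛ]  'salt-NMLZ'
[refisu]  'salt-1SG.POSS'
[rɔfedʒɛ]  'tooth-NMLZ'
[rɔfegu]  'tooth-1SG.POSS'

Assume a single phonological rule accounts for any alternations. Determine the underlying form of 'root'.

The stem for 'root' ends in [ʃ] in [bupeʃɛ] but [s] in [bupesu].
Compare 'horn', with invariant [s] in [famasɛ] and [famasu]: an analysis with underlying /s/ and a rule producing [ʃ] before the NMLZ suffix would wrongly predict alternation here too.
Therefore /ʃ/ is basic and [s] is derived by depalatalization (palato-alveolar /tʃ/, /dʒ/ and /ʃ/ become [k], [g] and [s] when no front vowel follows).
So 'root' = /bupeʃ/.

/bupeʃ/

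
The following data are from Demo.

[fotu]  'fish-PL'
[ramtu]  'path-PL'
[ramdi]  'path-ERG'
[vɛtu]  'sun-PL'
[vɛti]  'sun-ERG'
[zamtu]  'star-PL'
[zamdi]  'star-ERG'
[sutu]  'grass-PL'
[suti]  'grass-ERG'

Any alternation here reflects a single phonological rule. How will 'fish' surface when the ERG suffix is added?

[foti]

The ERG morpheme has two allomorphs, [-di] and [-ti].
The PL suffix, which begins with [t], is invariant after every stem; so [t] is not altered by any rule here.
So the underlying form is /-di/, and voiced stops become voiceless after a vowel.
After 'fish', which ends in a vowel, the suffix surfaces as [-ti], giving [foti].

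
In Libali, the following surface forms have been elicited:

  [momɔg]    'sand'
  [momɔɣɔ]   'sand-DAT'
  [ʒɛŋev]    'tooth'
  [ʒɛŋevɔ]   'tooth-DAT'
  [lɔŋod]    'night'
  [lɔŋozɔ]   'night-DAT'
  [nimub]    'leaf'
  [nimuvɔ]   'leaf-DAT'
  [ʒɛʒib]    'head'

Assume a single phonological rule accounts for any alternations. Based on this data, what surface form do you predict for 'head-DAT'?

[ʒɛʒivɔ]

The root 'leaf' surfaces as [nimub] and [nimuvɔ], with a stem-final [b] ~ [v] alternation.
The stem 'tooth' ([ʒɛŋev], [ʒɛŋevɔ]) shows [v] unchanged in both environments, so [v] cannot be basic with [b] derived in isolation.
So /b/ is underlying, and a rule of intervocalic spirantization — voiced stops become fricatives between vowels — gives [v].
The one attested form of 'head', [ʒɛʒib], shows underlying /ʒɛʒib/. Applying the same rule between vowels gives [ʒɛʒivɔ].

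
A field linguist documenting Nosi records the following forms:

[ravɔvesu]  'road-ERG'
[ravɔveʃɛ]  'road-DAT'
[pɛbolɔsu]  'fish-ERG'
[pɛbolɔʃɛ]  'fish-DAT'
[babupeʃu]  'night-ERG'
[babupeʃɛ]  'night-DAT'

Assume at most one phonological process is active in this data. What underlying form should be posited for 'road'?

/ravɔves/

The root 'road' surfaces as [ravɔvesu] and [ravɔveʃɛ], with a stem-final [s] ~ [ʃ] alternation.
If /ʃ/ were underlying and a rule turned it into [s] before the ERG suffix, 'night' would also alternate; but it has [ʃ] in both [babupeʃu] and [babupeʃɛ].
Therefore /s/ is basic and [ʃ] is derived by palatalization before a front vowel (/s/ becomes palato-alveolar [ʃ] before a front vowel).
The underlying form of 'road' is therefore /ravɔves/.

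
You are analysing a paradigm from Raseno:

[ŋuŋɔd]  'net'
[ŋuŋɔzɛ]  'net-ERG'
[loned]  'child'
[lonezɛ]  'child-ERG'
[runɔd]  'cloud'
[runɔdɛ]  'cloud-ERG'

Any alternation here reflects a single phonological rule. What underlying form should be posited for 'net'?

/ŋuŋɔz/

In [ŋuŋɔd] and [ŋuŋɔzɛ] the final segment of 'net' alternates: [d] ~ [z].
But 'cloud' keeps [d] in both environments ([runɔd], [runɔdɛ]), so there is no rule changing /d/ to [z] before the ERG suffix.
The alternation reflects word-final hardening: voiced fricatives become stops word-finally. /z/ is underlying.
Hence 'net' is /ŋuŋɔz/ underlyingly.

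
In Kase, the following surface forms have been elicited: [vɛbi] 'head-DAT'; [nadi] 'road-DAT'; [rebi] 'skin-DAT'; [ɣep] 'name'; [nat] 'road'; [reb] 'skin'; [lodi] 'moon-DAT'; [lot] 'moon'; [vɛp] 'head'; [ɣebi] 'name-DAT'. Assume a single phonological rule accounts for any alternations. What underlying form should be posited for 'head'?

/vɛp/

In [vɛbi] and [vɛp] the final segment of 'head' alternates: [b] ~ [p].
But 'skin' keeps [b] in both environments ([rebi], [reb]), so there is no rule changing /b/ to [p] in isolation.
Therefore /p/ is basic and [b] is derived by intervocalic voicing (voiceless stops become voiced between vowels).
Hence 'head' is /vɛp/ underlyingly.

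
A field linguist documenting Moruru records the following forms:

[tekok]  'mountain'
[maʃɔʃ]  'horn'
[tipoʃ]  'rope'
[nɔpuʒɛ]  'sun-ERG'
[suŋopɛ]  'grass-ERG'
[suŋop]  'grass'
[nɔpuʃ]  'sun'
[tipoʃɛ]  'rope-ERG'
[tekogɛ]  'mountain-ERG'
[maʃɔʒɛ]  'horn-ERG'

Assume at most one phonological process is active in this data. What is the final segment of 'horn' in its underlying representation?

The root 'horn' surfaces as [maʃɔʃ] and [maʃɔʒɛ], with a stem-final [ʃ] ~ [ʒ] alternation.
The stem 'rope' ([tipoʃ], [tipoʃɛ]) shows [ʃ] unchanged in both environments, so [ʃ] cannot be basic with [ʒ] derived before the ERG suffix.
Therefore /ʒ/ is basic and [ʃ] is derived by word-final obstruent devoicing (voiced obstruents become voiceless word-finally).

/ʒ/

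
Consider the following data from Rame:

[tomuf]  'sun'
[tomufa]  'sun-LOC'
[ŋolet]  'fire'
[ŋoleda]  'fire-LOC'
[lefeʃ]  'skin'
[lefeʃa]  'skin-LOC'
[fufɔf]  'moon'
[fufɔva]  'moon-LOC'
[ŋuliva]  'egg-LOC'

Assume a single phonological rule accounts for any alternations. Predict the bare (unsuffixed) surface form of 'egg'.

[ŋulif]

In [fufɔf] and [fufɔva] the final segment of 'moon' alternates: [f] ~ [v].
The stem 'sun' ([tomuf], [tomufa]) shows [f] unchanged in both environments, so [f] cannot be basic with [v] derived before the LOC suffix.
The underlying segment must be /v/; voiced obstruents become voiceless word-finally, yielding [f] there.
The one attested form of 'egg', [ŋuliva], shows underlying /ŋuliv/. Applying the same rule word-finally gives [ŋulif].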